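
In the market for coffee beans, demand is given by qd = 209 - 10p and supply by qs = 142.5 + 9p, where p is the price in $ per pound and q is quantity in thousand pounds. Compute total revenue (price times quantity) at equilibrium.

Equating demand and supply, 209 - 10p = 142.5 + 9p gives 19p = 66.5, so p* = 3.5.
From the demand curve, q* = 209 - 10(3.5) = 174.
Total revenue = p* × q* = 3.5 × 174 = 609.

Total revenue = 609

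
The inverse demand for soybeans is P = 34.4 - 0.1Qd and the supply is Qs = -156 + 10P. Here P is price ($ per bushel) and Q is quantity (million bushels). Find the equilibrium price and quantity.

P* = 25, Q* = 94

In direct form, Qd = 344 - 10P.
At equilibrium Qd = Qs, so 344 - 10P = -156 + 10P; collecting terms, 500 = 20P and P* = 25.
Substitute back: Q* = 344 - 10(25) = 94.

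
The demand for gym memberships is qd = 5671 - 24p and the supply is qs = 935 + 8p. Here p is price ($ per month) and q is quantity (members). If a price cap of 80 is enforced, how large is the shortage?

Shortage = 2176

Evaluating both curves at the ceiling price 80 gives qd = 3751, qs = 1575.
Shortage = qd - qs = 3751 - 1575 = 2176.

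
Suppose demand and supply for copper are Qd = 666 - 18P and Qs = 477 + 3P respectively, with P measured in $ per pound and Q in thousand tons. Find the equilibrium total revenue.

Total revenue = 4536

The market clears where 666 - 18P = 477 + 3P. Rearranging, 21P = 189, hence P* = 9.
Then Q* = 666 - 18(9) = 504.
Total revenue = P* × Q* = 9 × 504 = 4536.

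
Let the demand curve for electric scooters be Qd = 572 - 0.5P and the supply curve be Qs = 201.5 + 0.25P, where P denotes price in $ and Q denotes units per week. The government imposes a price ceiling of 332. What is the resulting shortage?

Shortage = 121.5

With P fixed at 332, quantity demanded is 406 and quantity supplied is 284.5.
Shortage = Qd - Qs = 406 - 284.5 = 121.5.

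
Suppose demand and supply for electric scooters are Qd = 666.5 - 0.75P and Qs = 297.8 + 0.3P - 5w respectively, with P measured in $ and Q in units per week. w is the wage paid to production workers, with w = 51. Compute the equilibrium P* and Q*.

With w = 51, supply is Qs = 42.8 + 0.3P.
Equating demand and supply, 666.5 - 0.75P = 42.8 + 0.3P gives 1.05P = 623.7, so P* = 594.
Plugging P* into demand: Q* = 666.5 - 0.75(594) = 221.

P* = 594, Q* = 221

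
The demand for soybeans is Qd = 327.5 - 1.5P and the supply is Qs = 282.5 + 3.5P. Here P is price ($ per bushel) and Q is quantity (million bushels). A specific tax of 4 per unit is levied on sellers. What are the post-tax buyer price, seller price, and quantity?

Sellers keep P_s = P_b - 4 per unit, so supply in terms of the buyer price is Qs = 268.5 + 3.5P_b.
Market clearing requires 327.5 - 1.5P_b = 268.5 + 3.5P_b; hence 59 = 5P_b and P_b = 11.8.
So P_s = 7.8 and the quantity traded is Q = 327.5 - 1.5(11.8) = 309.8.

P_b = 11.8, P_s = 7.8, Q = 309.8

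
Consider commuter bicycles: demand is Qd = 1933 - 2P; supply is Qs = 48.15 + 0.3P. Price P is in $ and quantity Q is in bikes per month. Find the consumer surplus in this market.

Consumer surplus = 21609

The market clears where 1933 - 2P = 48.15 + 0.3P. Rearranging, 2.3P = 1884.85, hence P* = 819.5.
Substitute back: Q* = 1933 - 2(819.5) = 294.
Demand choke price (Qd = 0): P = 1933/2 = 966.5. Consumer surplus = ½ × (966.5 - 819.5) × 294 = 21609.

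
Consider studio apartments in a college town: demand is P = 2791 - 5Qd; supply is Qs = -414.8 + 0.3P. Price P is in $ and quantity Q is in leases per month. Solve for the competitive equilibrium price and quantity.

Inverting to quantity form: Qd = 558.2 - 0.2P.
Set Qd = Qs: 558.2 - 0.2P = -414.8 + 0.3P, so 973 = 0.5P and P* = 1946.
Then Q* = 558.2 - 0.2(1946) = 169.

P* = 1946, Q* = 169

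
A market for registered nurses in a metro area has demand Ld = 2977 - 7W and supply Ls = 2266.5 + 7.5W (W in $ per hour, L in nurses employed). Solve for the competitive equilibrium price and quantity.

The market clears where 2977 - 7W = 2266.5 + 7.5W. Rearranging, 14.5W = 710.5, hence W* = 49.
Plugging W* into demand: L* = 2977 - 7(49) = 2634.

W* = 49, L* = 2634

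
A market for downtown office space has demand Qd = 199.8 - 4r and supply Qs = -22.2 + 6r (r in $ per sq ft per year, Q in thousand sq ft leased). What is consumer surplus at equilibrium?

Consumer surplus = 1540.125

Set Qd = Qs: 199.8 - 4r = -22.2 + 6r, so 222 = 10r and r* = 22.2.
Then Q* = 199.8 - 4(22.2) = 111.
Demand choke price (Qd = 0): r = 199.8/4 = 49.95. Consumer surplus = ½ × (49.95 - 22.2) × 111 = 1540.125.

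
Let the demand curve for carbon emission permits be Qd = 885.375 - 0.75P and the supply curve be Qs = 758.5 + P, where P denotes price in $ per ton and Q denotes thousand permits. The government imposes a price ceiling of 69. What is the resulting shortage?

With P fixed at 69, quantity demanded is 833.625 and quantity supplied is 827.5.
Shortage = Qd - Qs = 833.625 - 827.5 = 6.125.

Shortage = 6.125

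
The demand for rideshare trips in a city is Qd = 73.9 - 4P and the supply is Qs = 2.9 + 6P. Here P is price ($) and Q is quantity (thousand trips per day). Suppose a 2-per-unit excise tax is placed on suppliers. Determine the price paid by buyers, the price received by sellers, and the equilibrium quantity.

The tax drives a wedge P_b - P_s = 2. Substituting P_s = P_b - 2 into supply: Qs = -9.1 + 6P_b.
Market clearing requires 73.9 - 4P_b = -9.1 + 6P_b; hence 83 = 10P_b and P_b = 8.3.
So P_s = 6.3 and the quantity traded is Q = 73.9 - 4(8.3) = 40.7.

P_b = 8.3, P_s = 6.3, Q = 40.7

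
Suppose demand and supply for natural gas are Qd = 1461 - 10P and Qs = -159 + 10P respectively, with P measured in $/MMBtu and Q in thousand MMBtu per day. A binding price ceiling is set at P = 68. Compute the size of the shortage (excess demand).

With P fixed at 68, quantity demanded is 781 and quantity supplied is 521.
Shortage = Qd - Qs = 781 - 521 = 260.

Shortage = 260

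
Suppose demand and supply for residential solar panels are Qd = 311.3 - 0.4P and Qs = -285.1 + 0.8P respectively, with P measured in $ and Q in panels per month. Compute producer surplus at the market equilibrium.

At equilibrium Qd = Qs, so 311.3 - 0.4P = -285.1 + 0.8P; collecting terms, 596.4 = 1.2P and P* = 497.
Substitute back: Q* = 311.3 - 0.4(497) = 112.5.
Supply choke price (Qs = 0): P = 356.375. Producer surplus = ½ × (497 - 356.375) × 112.5 = 7910.15625.

Producer surplus = 7910.15625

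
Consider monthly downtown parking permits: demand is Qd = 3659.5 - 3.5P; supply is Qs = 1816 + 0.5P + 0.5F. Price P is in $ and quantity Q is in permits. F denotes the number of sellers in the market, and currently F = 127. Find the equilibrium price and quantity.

P* = 445, Q* = 2102

With F = 127, supply is Qs = 1879.5 + 0.5P.
Set Qd = Qs: 3659.5 - 3.5P = 1879.5 + 0.5P, so 1780 = 4P and P* = 445.
From the demand curve, Q* = 3659.5 - 3.5(445) = 2102.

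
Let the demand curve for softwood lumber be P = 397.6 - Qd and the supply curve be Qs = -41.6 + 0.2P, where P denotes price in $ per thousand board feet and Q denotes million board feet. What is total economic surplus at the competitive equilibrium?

Total surplus = 2995.68

Solving each curve for Q: Qd = 397.6 - P.
The market clears where 397.6 - P = -41.6 + 0.2P. Rearranging, 1.2P = 439.2, hence P* = 366.
Plugging P* into demand: Q* = 397.6 - 366 = 31.6.
Demand choke price = 397.6; supply choke price = 208. CS = ½(397.6 - 366)(31.6) = 499.28; PS = ½(366 - 208)(31.6) = 2496.4. Total surplus = 2995.68.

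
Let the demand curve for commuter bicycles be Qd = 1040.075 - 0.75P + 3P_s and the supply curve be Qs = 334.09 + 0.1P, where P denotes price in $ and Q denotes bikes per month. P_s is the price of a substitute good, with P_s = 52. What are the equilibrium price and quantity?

With P_s = 52, demand is Qd = 1196.075 - 0.75P.
At equilibrium Qd = Qs, so 1196.075 - 0.75P = 334.09 + 0.1P; collecting terms, 861.985 = 0.85P and P* = 1014.1.
Plugging P* into demand: Q* = 1196.075 - 0.75(1014.1) = 435.5.

P* = 1014.1, Q* = 435.5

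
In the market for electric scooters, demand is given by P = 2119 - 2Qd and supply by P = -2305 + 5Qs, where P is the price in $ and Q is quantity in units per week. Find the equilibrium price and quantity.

P* = 855, Q* = 632

Rewriting in direct form: Qd = 1059.5 - 0.5P and Qs = 461 + 0.2P.
The market clears where 1059.5 - 0.5P = 461 + 0.2P. Rearranging, 0.7P = 598.5, hence P* = 855.
Substitute back: Q* = 1059.5 - 0.5(855) = 632.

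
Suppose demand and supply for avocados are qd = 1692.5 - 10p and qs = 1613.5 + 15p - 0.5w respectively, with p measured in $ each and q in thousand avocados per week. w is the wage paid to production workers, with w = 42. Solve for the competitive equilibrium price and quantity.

With w = 42, supply is qs = 1592.5 + 15p.
The market clears where 1692.5 - 10p = 1592.5 + 15p. Rearranging, 25p = 100, hence p* = 4.
Plugging p* into demand: q* = 1692.5 - 10(4) = 1652.5.

p* = 4, q* = 1652.5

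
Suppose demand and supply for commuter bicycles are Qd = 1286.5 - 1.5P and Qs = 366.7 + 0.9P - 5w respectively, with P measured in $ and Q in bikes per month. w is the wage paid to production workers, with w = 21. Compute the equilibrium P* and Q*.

With w = 21, supply is Qs = 261.7 + 0.9P.
Set Qd = Qs: 1286.5 - 1.5P = 261.7 + 0.9P, so 1024.8 = 2.4P and P* = 427.
Plugging P* into demand: Q* = 1286.5 - 1.5(427) = 646.

P* = 427, Q* = 646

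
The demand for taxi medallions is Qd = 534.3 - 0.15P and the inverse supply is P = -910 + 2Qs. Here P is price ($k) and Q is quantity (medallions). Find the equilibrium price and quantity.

P* = 122, Q* = 516

Rewriting in direct form: Qs = 455 + 0.5P.
The market clears where 534.3 - 0.15P = 455 + 0.5P. Rearranging, 0.65P = 79.3, hence P* = 122.
Plugging P* into demand: Q* = 534.3 - 0.15(122) = 516.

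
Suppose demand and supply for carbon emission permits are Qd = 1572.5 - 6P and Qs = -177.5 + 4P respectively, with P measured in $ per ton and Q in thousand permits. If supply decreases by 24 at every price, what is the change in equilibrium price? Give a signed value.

ΔP = 2.4

Equating demand and supply, 1572.5 - 6P = -177.5 + 4P gives 10P = 1750, so P* = 175.
From the demand curve, Q* = 1572.5 - 6(175) = 522.5.
After the shift, supply is Qs = -201.5 + 4P.
New equilibrium: 1774 = 10P, so P = 177.4 and Q = 508.1.
ΔP = 177.4 - 175 = 2.4.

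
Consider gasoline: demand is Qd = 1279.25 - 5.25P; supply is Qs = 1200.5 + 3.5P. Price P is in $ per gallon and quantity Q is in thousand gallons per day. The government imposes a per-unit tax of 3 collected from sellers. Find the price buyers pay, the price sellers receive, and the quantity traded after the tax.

Sellers keep P_s = P_b - 3 per unit, so supply in terms of the buyer price is Qs = 1190 + 3.5P_b.
Market clearing requires 1279.25 - 5.25P_b = 1190 + 3.5P_b; hence 89.25 = 8.75P_b and P_b = 10.2.
Then P_s = 10.2 - 3 = 7.2 and Q = 1279.25 - 5.25(10.2) = 1225.7.

P_b = 10.2, P_s = 7.2, Q = 1225.7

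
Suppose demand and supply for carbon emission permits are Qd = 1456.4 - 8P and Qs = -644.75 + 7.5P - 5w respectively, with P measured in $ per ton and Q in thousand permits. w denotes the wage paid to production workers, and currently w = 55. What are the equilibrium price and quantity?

With w = 55, supply is Qs = -919.75 + 7.5P.
At equilibrium Qd = Qs, so 1456.4 - 8P = -919.75 + 7.5P; collecting terms, 2376.15 = 15.5P and P* = 153.3.
Then Q* = 1456.4 - 8(153.3) = 230.

P* = 153.3, Q* = 230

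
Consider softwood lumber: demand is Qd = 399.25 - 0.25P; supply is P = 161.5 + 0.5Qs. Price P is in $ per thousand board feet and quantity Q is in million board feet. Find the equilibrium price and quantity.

P* = 321, Q* = 319

Inverting to quantity form: Qs = -323 + 2P.
Equating demand and supply, 399.25 - 0.25P = -323 + 2P gives 2.25P = 722.25, so P* = 321.
Substitute back: Q* = 399.25 - 0.25(321) = 319.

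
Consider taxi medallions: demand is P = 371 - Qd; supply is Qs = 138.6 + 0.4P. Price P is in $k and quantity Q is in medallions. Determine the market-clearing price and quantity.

In direct form, Qd = 371 - P.
Set Qd = Qs: 371 - P = 138.6 + 0.4P, so 232.4 = 1.4P and P* = 166.
Then Q* = 371 - 166 = 205.

P* = 166, Q* = 205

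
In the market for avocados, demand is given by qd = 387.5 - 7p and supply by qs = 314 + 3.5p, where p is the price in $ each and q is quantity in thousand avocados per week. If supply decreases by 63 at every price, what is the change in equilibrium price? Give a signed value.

Equating demand and supply, 387.5 - 7p = 314 + 3.5p gives 10.5p = 73.5, so p* = 7.
Plugging p* into demand: q* = 387.5 - 7(7) = 338.5.
After the shift, supply is qs = 251 + 3.5p.
Re-solving, 10.5p = 136.5 gives p = 13 and q = 296.5.
Δp = 13 - 7 = 6.

Δp = 6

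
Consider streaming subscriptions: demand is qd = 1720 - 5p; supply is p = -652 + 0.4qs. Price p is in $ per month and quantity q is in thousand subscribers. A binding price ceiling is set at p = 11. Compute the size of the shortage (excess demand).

Shortage = 7.5

Rewriting in direct form: qs = 1630 + 2.5p.
Evaluating both curves at the ceiling price 11 gives qd = 1665, qs = 1657.5.
Shortage = qd - qs = 1665 - 1657.5 = 7.5.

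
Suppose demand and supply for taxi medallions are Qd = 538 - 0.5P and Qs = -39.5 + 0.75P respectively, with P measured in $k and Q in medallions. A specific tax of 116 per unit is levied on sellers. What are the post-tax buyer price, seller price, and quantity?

The tax drives a wedge P_b - P_s = 116. Substituting P_s = P_b - 116 into supply: Qs = -126.5 + 0.75P_b.
Set Qd = Qs: 538 - 0.5P_b = -126.5 + 0.75P_b, so 664.5 = 1.25P_b and P_b = 531.6.
So P_s = 415.6 and the quantity traded is Q = 538 - 0.5(531.6) = 272.2.

P_b = 531.6, P_s = 415.6, Q = 272.2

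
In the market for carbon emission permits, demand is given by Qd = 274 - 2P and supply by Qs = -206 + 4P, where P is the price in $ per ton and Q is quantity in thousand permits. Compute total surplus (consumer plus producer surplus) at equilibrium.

Total surplus = 4873.5

The market clears where 274 - 2P = -206 + 4P. Rearranging, 6P = 480, hence P* = 80.
Then Q* = 274 - 2(80) = 114.
Demand choke price = 137; supply choke price = 51.5. CS = ½(137 - 80)(114) = 3249; PS = ½(80 - 51.5)(114) = 1624.5. Total surplus = 4873.5.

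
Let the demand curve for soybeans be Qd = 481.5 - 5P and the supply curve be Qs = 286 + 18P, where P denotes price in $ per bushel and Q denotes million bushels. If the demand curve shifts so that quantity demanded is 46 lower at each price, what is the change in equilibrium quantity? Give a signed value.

ΔQ = -36

Equating demand and supply, 481.5 - 5P = 286 + 18P gives 23P = 195.5, so P* = 8.5.
Substitute back: Q* = 481.5 - 5(8.5) = 439.
After the shift, demand is Qd = 435.5 - 5P.
Re-solving, 23P = 149.5 gives P = 6.5 and Q = 403.
ΔQ = 403 - 439 = -36.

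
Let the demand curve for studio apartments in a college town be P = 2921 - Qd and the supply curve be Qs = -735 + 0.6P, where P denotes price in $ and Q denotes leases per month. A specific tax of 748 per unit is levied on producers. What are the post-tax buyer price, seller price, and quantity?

In direct form, Qd = 2921 - P.
Producers keep P_s = P_b - 748 per unit, so supply in terms of the buyer price is Qs = -1183.8 + 0.6P_b.
Set Qd = Qs: 2921 - P_b = -1183.8 + 0.6P_b, so 4104.8 = 1.6P_b and P_b = 2565.5.
Then P_s = 2565.5 - 748 = 1817.5 and Q = 2921 - 2565.5 = 355.5.

P_b = 2565.5, P_s = 1817.5, Q = 355.5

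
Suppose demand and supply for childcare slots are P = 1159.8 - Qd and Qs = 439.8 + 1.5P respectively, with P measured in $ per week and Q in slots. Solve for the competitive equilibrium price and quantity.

P* = 288, Q* = 871.8

Rewriting in direct form: Qd = 1159.8 - P.
Set Qd = Qs: 1159.8 - P = 439.8 + 1.5P, so 720 = 2.5P and P* = 288.
Then Q* = 1159.8 - 288 = 871.8.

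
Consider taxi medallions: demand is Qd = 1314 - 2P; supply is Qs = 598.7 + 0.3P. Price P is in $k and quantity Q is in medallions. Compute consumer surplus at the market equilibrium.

Consumer surplus = 119716

The market clears where 1314 - 2P = 598.7 + 0.3P. Rearranging, 2.3P = 715.3, hence P* = 311.
Plugging P* into demand: Q* = 1314 - 2(311) = 692.
Demand choke price (Qd = 0): P = 1314/2 = 657. Consumer surplus = ½ × (657 - 311) × 692 = 119716.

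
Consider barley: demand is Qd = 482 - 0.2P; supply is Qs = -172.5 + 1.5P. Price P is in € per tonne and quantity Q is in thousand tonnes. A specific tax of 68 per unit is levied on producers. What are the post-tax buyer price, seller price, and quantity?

With a tax of 68 on producers, they supply based on the net price P_s = P_b - 68, so Qs = -274.5 + 1.5P_b.
Equate demand and the shifted supply: 482 - 0.2P_b = -274.5 + 1.5P_b, giving 1.7P_b = 756.5, so P_b = 445.
So P_s = 377 and the quantity traded is Q = 482 - 0.2(445) = 393.

P_b = 445, P_s = 377, Q = 393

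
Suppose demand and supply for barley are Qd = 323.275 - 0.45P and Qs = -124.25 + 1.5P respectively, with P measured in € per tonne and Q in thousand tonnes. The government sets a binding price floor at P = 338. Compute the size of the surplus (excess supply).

With P fixed at 338, quantity demanded is 171.175 and quantity supplied is 382.75.
Surplus = Qs - Qd = 382.75 - 171.175 = 211.575.

Surplus = 211.575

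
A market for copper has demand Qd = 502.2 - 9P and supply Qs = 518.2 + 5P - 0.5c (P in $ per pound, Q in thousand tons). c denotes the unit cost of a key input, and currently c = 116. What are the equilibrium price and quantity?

With c = 116, supply is Qs = 460.2 + 5P.
Set Qd = Qs: 502.2 - 9P = 460.2 + 5P, so 42 = 14P and P* = 3.
From the demand curve, Q* = 502.2 - 9(3) = 475.2.

P* = 3, Q* = 475.2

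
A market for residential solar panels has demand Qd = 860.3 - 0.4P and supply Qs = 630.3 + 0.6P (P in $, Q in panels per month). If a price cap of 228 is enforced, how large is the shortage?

Shortage = 2

At P = 228: Qd = 769.1 and Qs = 767.1.
Shortage = Qd - Qs = 769.1 - 767.1 = 2.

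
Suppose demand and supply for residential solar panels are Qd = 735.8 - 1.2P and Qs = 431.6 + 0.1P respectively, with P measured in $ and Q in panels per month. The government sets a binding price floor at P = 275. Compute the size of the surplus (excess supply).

Surplus = 53.3

With P fixed at 275, quantity demanded is 405.8 and quantity supplied is 459.1.
Surplus = Qs - Qd = 459.1 - 405.8 = 53.3.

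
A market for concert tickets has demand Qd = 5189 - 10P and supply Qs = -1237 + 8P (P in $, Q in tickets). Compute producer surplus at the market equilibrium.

Producer surplus = 163822.5625

The market clears where 5189 - 10P = -1237 + 8P. Rearranging, 18P = 6426, hence P* = 357.
Substitute back: Q* = 5189 - 10(357) = 1619.
Supply choke price (Qs = 0): P = 154.625. Producer surplus = ½ × (357 - 154.625) × 1619 = 163822.5625.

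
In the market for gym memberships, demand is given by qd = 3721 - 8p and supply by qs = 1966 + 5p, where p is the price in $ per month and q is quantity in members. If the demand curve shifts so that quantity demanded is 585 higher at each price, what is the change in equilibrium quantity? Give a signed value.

At equilibrium qd = qs, so 3721 - 8p = 1966 + 5p; collecting terms, 1755 = 13p and p* = 135.
Substitute back: q* = 3721 - 8(135) = 2641.
After the shift, demand is qd = 4306 - 8p.
Re-solving, 13p = 2340 gives p = 180 and q = 2866.
Δq = 2866 - 2641 = 225.

Δq = 225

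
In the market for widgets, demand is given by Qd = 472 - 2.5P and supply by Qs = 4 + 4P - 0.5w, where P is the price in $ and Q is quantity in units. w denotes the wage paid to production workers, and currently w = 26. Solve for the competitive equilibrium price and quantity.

P* = 74, Q* = 287

With w = 26, supply is Qs = -9 + 4P.
Equating demand and supply, 472 - 2.5P = -9 + 4P gives 6.5P = 481, so P* = 74.
Plugging P* into demand: Q* = 472 - 2.5(74) = 287.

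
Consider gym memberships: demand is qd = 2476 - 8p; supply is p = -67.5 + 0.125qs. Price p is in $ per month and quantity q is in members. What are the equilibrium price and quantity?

In direct form, qs = 540 + 8p.
Equating demand and supply, 2476 - 8p = 540 + 8p gives 16p = 1936, so p* = 121.
Plugging p* into demand: q* = 2476 - 8(121) = 1508.

p* = 121, q* = 1508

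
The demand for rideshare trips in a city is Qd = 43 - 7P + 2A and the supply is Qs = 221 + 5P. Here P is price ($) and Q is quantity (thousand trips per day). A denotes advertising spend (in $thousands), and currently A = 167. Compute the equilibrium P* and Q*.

With A = 167, demand is Qd = 377 - 7P.
At equilibrium Qd = Qs, so 377 - 7P = 221 + 5P; collecting terms, 156 = 12P and P* = 13.
Plugging P* into demand: Q* = 377 - 7(13) = 286.

P* = 13, Q* = 286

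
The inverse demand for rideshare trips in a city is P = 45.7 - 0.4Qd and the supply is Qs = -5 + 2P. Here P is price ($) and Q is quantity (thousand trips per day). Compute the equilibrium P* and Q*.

P* = 26.5, Q* = 48

Inverting to quantity form: Qd = 114.25 - 2.5P.
At equilibrium Qd = Qs, so 114.25 - 2.5P = -5 + 2P; collecting terms, 119.25 = 4.5P and P* = 26.5.
Substitute back: Q* = 114.25 - 2.5(26.5) = 48.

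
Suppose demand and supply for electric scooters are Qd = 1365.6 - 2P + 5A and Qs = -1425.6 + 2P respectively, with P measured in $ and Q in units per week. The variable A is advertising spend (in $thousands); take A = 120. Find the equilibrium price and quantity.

With A = 120, demand is Qd = 1965.6 - 2P.
The market clears where 1965.6 - 2P = -1425.6 + 2P. Rearranging, 4P = 3391.2, hence P* = 847.8.
Substitute back: Q* = 1965.6 - 2(847.8) = 270.

P* = 847.8, Q* = 270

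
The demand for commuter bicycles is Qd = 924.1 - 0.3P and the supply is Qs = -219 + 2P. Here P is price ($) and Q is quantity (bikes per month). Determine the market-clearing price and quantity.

At equilibrium Qd = Qs, so 924.1 - 0.3P = -219 + 2P; collecting terms, 1143.1 = 2.3P and P* = 497.
From the demand curve, Q* = 924.1 - 0.3(497) = 775.

P* = 497, Q* = 775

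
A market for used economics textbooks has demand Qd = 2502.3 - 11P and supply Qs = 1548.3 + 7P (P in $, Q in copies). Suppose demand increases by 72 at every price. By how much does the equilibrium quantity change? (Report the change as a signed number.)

At equilibrium Qd = Qs, so 2502.3 - 11P = 1548.3 + 7P; collecting terms, 954 = 18P and P* = 53.
From the demand curve, Q* = 2502.3 - 11(53) = 1919.3.
After the shift, demand is Qd = 2574.3 - 11P.
The new intersection has 1026 = 18P, i.e. P = 57, Q = 1947.3.
ΔQ = 1947.3 - 1919.3 = 28.

ΔQ = 28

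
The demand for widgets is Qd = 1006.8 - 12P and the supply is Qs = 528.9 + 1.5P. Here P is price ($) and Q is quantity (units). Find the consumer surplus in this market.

Equating demand and supply, 1006.8 - 12P = 528.9 + 1.5P gives 13.5P = 477.9, so P* = 35.4.
Plugging P* into demand: Q* = 1006.8 - 12(35.4) = 582.
Demand choke price (Qd = 0): P = 1006.8/12 = 83.9. Consumer surplus = ½ × (83.9 - 35.4) × 582 = 14113.5.

Consumer surplus = 14113.5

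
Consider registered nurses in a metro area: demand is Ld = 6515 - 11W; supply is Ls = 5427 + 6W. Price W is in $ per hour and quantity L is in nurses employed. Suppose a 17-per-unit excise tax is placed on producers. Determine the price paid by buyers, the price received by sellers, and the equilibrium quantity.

W_b = 70, W_s = 53, L = 5745

With a tax of 17 on producers, they supply based on the net price W_s = W_b - 17, so Ls = 5325 + 6W_b.
Equate demand and the shifted supply: 6515 - 11W_b = 5325 + 6W_b, giving 17W_b = 1190, so W_b = 70.
So W_s = 53 and the quantity traded is L = 6515 - 11(70) = 5745.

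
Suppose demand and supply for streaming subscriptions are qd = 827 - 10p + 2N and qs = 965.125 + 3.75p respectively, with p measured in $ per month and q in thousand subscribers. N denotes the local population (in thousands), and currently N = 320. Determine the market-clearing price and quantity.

p* = 36.5, q* = 1102

With N = 320, demand is qd = 1467 - 10p.
The market clears where 1467 - 10p = 965.125 + 3.75p. Rearranging, 13.75p = 501.875, hence p* = 36.5.
Substitute back: q* = 1467 - 10(36.5) = 1102.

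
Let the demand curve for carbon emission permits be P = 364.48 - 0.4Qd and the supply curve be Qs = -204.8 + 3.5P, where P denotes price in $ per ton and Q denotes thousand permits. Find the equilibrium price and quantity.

Inverting to quantity form: Qd = 911.2 - 2.5P.
Equating demand and supply, 911.2 - 2.5P = -204.8 + 3.5P gives 6P = 1116, so P* = 186.
Then Q* = 911.2 - 2.5(186) = 446.2.

P* = 186, Q* = 446.2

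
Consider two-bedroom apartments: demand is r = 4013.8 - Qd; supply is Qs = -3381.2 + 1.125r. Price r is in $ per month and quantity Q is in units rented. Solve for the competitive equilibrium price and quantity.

In direct form, Qd = 4013.8 - r.
The market clears where 4013.8 - r = -3381.2 + 1.125r. Rearranging, 2.125r = 7395, hence r* = 3480.
Then Q* = 4013.8 - 3480 = 533.8.

r* = 3480, Q* = 533.8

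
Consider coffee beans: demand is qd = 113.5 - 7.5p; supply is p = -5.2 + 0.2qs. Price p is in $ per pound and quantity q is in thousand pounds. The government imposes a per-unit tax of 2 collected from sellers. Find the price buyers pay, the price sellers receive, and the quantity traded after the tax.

Solving each curve for q: qs = 26 + 5p.
With a tax of 2 on sellers, they supply based on the net price p_s = p_b - 2, so qs = 16 + 5p_b.
Market clearing requires 113.5 - 7.5p_b = 16 + 5p_b; hence 97.5 = 12.5p_b and p_b = 7.8.
Then p_s = 7.8 - 2 = 5.8 and q = 113.5 - 7.5(7.8) = 55.

p_b = 7.8, p_s = 5.8, q = 55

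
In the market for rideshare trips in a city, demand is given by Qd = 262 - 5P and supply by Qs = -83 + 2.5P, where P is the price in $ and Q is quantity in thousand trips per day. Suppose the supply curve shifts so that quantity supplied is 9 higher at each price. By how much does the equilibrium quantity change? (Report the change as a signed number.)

ΔQ = 6

At equilibrium Qd = Qs, so 262 - 5P = -83 + 2.5P; collecting terms, 345 = 7.5P and P* = 46.
Plugging P* into demand: Q* = 262 - 5(46) = 32.
After the shift, supply is Qs = -74 + 2.5P.
The new intersection has 336 = 7.5P, i.e. P = 44.8, Q = 38.
ΔQ = 38 - 32 = 6.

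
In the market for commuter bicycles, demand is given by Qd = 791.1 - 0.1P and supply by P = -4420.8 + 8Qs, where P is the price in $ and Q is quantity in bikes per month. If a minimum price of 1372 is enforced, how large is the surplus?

In direct form, Qs = 552.6 + 0.125P.
With P fixed at 1372, quantity demanded is 653.9 and quantity supplied is 724.1.
Surplus = Qs - Qd = 724.1 - 653.9 = 70.2.

Surplus = 70.2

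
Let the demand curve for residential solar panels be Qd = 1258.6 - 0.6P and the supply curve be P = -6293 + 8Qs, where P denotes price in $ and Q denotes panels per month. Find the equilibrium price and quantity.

P* = 651, Q* = 868

Inverting to quantity form: Qs = 786.625 + 0.125P.
The market clears where 1258.6 - 0.6P = 786.625 + 0.125P. Rearranging, 0.725P = 471.975, hence P* = 651.
Substitute back: Q* = 1258.6 - 0.6(651) = 868.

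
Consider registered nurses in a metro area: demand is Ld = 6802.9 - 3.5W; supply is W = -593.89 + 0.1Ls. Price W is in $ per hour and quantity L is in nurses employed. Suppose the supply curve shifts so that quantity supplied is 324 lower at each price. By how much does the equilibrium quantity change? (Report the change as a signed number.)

ΔL = -84

Solving each curve for L: Ls = 5938.9 + 10W.
Equating demand and supply, 6802.9 - 3.5W = 5938.9 + 10W gives 13.5W = 864, so W* = 64.
Substitute back: L* = 6802.9 - 3.5(64) = 6578.9.
After the shift, supply is Ls = 5614.9 + 10W.
The new intersection has 1188 = 13.5W, i.e. W = 88, L = 6494.9.
ΔL = 6494.9 - 6578.9 = -84.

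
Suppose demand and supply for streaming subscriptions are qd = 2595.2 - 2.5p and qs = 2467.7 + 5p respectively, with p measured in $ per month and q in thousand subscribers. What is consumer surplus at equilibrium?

At equilibrium qd = qs, so 2595.2 - 2.5p = 2467.7 + 5p; collecting terms, 127.5 = 7.5p and p* = 17.
Plugging p* into demand: q* = 2595.2 - 2.5(17) = 2552.7.
Demand choke price (qd = 0): p = 2595.2/2.5 = 1038.08. Consumer surplus = ½ × (1038.08 - 17) × 2552.7 = 1303255.458.

Consumer surplus = 1303255.458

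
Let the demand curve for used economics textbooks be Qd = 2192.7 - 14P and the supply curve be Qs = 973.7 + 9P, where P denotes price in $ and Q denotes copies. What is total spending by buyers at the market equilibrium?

Equating demand and supply, 2192.7 - 14P = 973.7 + 9P gives 23P = 1219, so P* = 53.
Substitute back: Q* = 2192.7 - 14(53) = 1450.7.
Total spending by buyers = P* × Q* = 53 × 1450.7 = 76887.1.

Total spending by buyers = 76887.1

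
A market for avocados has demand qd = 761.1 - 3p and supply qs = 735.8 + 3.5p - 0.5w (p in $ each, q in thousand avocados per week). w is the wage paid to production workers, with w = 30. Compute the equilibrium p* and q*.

With w = 30, supply is qs = 720.8 + 3.5p.
The market clears where 761.1 - 3p = 720.8 + 3.5p. Rearranging, 6.5p = 40.3, hence p* = 6.2.
Plugging p* into demand: q* = 761.1 - 3(6.2) = 742.5.

p* = 6.2, q* = 742.5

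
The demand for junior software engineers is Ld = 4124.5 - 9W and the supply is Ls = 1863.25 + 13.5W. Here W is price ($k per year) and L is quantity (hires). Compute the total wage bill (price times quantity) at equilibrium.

Set Ld = Ls: 4124.5 - 9W = 1863.25 + 13.5W, so 2261.25 = 22.5W and W* = 100.5.
Plugging W* into demand: L* = 4124.5 - 9(100.5) = 3220.
The total wage bill = W* × L* = 100.5 × 3220 = 323610.

The total wage bill = 323610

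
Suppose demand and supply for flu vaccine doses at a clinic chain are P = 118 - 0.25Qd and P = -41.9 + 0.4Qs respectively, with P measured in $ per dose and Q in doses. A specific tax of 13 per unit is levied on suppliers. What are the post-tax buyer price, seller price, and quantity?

P_b = 61.5, P_s = 48.5, Q = 226

Solving each curve for Q: Qd = 472 - 4P and Qs = 104.75 + 2.5P.
The tax drives a wedge P_b - P_s = 13. Substituting P_s = P_b - 13 into supply: Qs = 72.25 + 2.5P_b.
Market clearing requires 472 - 4P_b = 72.25 + 2.5P_b; hence 399.75 = 6.5P_b and P_b = 61.5.
So P_s = 48.5 and the quantity traded is Q = 472 - 4(61.5) = 226.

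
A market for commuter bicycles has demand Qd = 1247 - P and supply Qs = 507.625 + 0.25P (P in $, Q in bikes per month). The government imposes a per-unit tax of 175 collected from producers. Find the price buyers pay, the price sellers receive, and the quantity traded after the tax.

P_b = 626.5, P_s = 451.5, Q = 620.5

The tax drives a wedge P_b - P_s = 175. Substituting P_s = P_b - 175 into supply: Qs = 463.875 + 0.25P_b.
Set Qd = Qs: 1247 - P_b = 463.875 + 0.25P_b, so 783.125 = 1.25P_b and P_b = 626.5.
So P_s = 451.5 and the quantity traded is Q = 1247 - 626.5 = 620.5.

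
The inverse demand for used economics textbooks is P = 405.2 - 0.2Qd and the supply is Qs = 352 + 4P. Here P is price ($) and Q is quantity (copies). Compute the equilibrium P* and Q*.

P* = 186, Q* = 1096

Rewriting in direct form: Qd = 2026 - 5P.
At equilibrium Qd = Qs, so 2026 - 5P = 352 + 4P; collecting terms, 1674 = 9P and P* = 186.
Plugging P* into demand: Q* = 2026 - 5(186) = 1096.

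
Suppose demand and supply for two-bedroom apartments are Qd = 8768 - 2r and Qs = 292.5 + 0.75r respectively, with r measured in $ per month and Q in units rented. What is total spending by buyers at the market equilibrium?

Total spending by buyers = 8025528

Set Qd = Qs: 8768 - 2r = 292.5 + 0.75r, so 8475.5 = 2.75r and r* = 3082.
Substitute back: Q* = 8768 - 2(3082) = 2604.
Total spending by buyers = r* × Q* = 3082 × 2604 = 8025528.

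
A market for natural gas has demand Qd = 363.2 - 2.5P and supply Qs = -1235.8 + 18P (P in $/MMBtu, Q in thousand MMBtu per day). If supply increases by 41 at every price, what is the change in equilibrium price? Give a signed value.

ΔP = -2

The market clears where 363.2 - 2.5P = -1235.8 + 18P. Rearranging, 20.5P = 1599, hence P* = 78.
From the demand curve, Q* = 363.2 - 2.5(78) = 168.2.
After the shift, supply is Qs = -1194.8 + 18P.
New equilibrium: 1558 = 20.5P, so P = 76 and Q = 173.2.
ΔP = 76 - 78 = -2.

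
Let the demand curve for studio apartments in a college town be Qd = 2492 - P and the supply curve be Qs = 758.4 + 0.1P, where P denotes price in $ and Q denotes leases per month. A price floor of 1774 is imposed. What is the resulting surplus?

Surplus = 217.8

At P = 1774: Qd = 718 and Qs = 935.8.
Surplus = Qs - Qd = 935.8 - 718 = 217.8.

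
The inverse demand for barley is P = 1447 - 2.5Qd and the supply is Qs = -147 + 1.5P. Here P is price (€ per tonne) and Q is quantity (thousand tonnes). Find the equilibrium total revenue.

Total revenue = 162732

Rewriting in direct form: Qd = 578.8 - 0.4P.
Equating demand and supply, 578.8 - 0.4P = -147 + 1.5P gives 1.9P = 725.8, so P* = 382.
Substitute back: Q* = 578.8 - 0.4(382) = 426.
Total revenue = P* × Q* = 382 × 426 = 162732.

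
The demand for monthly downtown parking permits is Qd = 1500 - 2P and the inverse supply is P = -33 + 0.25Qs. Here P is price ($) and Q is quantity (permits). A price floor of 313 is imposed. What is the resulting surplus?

Solving each curve for Q: Qs = 132 + 4P.
At P = 313: Qd = 874 and Qs = 1384.
Surplus = Qs - Qd = 1384 - 874 = 510.

Surplus = 510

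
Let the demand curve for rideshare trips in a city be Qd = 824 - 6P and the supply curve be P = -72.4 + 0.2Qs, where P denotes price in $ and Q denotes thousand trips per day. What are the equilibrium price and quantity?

P* = 42, Q* = 572

In direct form, Qs = 362 + 5P.
At equilibrium Qd = Qs, so 824 - 6P = 362 + 5P; collecting terms, 462 = 11P and P* = 42.
Plugging P* into demand: Q* = 824 - 6(42) = 572.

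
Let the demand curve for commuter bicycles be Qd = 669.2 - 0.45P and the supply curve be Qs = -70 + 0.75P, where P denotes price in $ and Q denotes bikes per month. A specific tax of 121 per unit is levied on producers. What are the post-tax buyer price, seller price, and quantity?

The tax drives a wedge P_b - P_s = 121. Substituting P_s = P_b - 121 into supply: Qs = -160.75 + 0.75P_b.
Set Qd = Qs: 669.2 - 0.45P_b = -160.75 + 0.75P_b, so 829.95 = 1.2P_b and P_b = 691.625.
Then P_s = 691.625 - 121 = 570.625 and Q = 669.2 - 0.45(691.625) = 357.96875.

P_b = 691.625, P_s = 570.625, Q = 357.96875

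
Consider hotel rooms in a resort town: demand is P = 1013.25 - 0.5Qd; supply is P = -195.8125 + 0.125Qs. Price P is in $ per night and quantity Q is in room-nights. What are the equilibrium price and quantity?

Inverting to quantity form: Qd = 2026.5 - 2P and Qs = 1566.5 + 8P.
Equating demand and supply, 2026.5 - 2P = 1566.5 + 8P gives 10P = 460, so P* = 46.
Substitute back: Q* = 2026.5 - 2(46) = 1934.5.

P* = 46, Q* = 1934.5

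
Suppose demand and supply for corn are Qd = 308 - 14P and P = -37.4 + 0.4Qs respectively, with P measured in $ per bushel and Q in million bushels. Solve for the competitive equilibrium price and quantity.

Solving each curve for Q: Qs = 93.5 + 2.5P.
Set Qd = Qs: 308 - 14P = 93.5 + 2.5P, so 214.5 = 16.5P and P* = 13.
Then Q* = 308 - 14(13) = 126.

P* = 13, Q* = 126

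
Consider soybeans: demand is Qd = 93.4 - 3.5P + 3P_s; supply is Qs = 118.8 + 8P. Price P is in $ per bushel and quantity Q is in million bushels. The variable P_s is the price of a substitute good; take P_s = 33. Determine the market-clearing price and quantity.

With P_s = 33, demand is Qd = 192.4 - 3.5P.
Equating demand and supply, 192.4 - 3.5P = 118.8 + 8P gives 11.5P = 73.6, so P* = 6.4.
Then Q* = 192.4 - 3.5(6.4) = 170.

P* = 6.4, Q* = 170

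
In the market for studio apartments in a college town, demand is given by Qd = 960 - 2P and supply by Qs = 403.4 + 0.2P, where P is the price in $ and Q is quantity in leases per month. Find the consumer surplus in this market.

Consumer surplus = 51529

Equating demand and supply, 960 - 2P = 403.4 + 0.2P gives 2.2P = 556.6, so P* = 253.
Then Q* = 960 - 2(253) = 454.
Demand choke price (Qd = 0): P = 960/2 = 480. Consumer surplus = ½ × (480 - 253) × 454 = 51529.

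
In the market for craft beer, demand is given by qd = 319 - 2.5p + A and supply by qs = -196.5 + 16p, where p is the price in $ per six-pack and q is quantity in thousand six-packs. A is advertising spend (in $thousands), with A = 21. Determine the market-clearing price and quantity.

p* = 29, q* = 267.5

With A = 21, demand is qd = 340 - 2.5p.
The market clears where 340 - 2.5p = -196.5 + 16p. Rearranging, 18.5p = 536.5, hence p* = 29.
Plugging p* into demand: q* = 340 - 2.5(29) = 267.5.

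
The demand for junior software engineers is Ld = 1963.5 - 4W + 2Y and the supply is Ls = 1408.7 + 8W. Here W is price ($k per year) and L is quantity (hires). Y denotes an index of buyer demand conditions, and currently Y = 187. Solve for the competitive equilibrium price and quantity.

With Y = 187, demand is Ld = 2337.5 - 4W.
Equating demand and supply, 2337.5 - 4W = 1408.7 + 8W gives 12W = 928.8, so W* = 77.4.
From the demand curve, L* = 2337.5 - 4(77.4) = 2027.9.

W* = 77.4, L* = 2027.9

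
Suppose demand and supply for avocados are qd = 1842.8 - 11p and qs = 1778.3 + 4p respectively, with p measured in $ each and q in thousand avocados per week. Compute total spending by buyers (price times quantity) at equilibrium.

Set qd = qs: 1842.8 - 11p = 1778.3 + 4p, so 64.5 = 15p and p* = 4.3.
From the demand curve, q* = 1842.8 - 11(4.3) = 1795.5.
Total spending by buyers = p* × q* = 4.3 × 1795.5 = 7720.65.

Total spending by buyers = 7720.65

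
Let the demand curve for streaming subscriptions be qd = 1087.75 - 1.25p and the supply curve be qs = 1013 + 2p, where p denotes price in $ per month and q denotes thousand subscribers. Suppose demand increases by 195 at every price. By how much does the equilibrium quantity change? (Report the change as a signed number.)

The market clears where 1087.75 - 1.25p = 1013 + 2p. Rearranging, 3.25p = 74.75, hence p* = 23.
From the demand curve, q* = 1087.75 - 1.25(23) = 1059.
After the shift, demand is qd = 1282.75 - 1.25p.
The new intersection has 269.75 = 3.25p, i.e. p = 83, q = 1179.
Δq = 1179 - 1059 = 120.

Δq = 120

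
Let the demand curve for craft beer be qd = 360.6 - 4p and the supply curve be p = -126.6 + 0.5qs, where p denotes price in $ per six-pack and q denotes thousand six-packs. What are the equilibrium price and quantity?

Inverting to quantity form: qs = 253.2 + 2p.
The market clears where 360.6 - 4p = 253.2 + 2p. Rearranging, 6p = 107.4, hence p* = 17.9.
Plugging p* into demand: q* = 360.6 - 4(17.9) = 289.

p* = 17.9, q* = 289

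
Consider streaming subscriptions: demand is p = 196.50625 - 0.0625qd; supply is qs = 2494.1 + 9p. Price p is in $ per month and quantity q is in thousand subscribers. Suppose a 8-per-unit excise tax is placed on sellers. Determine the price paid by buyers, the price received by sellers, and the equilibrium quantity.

p_b = 28.88, p_s = 20.88, q = 2682.02

In direct form, qd = 3144.1 - 16p.
Sellers keep p_s = p_b - 8 per unit, so supply in terms of the buyer price is qs = 2422.1 + 9p_b.
Equate demand and the shifted supply: 3144.1 - 16p_b = 2422.1 + 9p_b, giving 25p_b = 722, so p_b = 28.88.
Then p_s = 28.88 - 8 = 20.88 and q = 3144.1 - 16(28.88) = 2682.02.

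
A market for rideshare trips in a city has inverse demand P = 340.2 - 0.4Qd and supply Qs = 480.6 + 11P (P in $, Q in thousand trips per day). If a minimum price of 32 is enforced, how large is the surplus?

Solving each curve for Q: Qd = 850.5 - 2.5P.
Evaluating both curves at the floor price 32 gives Qd = 770.5, Qs = 832.6.
Surplus = Qs - Qd = 832.6 - 770.5 = 62.1.

Surplus = 62.1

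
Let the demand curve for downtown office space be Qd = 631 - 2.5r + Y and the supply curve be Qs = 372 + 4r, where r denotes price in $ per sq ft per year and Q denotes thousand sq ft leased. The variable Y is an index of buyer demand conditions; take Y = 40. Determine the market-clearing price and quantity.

With Y = 40, demand is Qd = 671 - 2.5r.
Equating demand and supply, 671 - 2.5r = 372 + 4r gives 6.5r = 299, so r* = 46.
Plugging r* into demand: Q* = 671 - 2.5(46) = 556.

r* = 46, Q* = 556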